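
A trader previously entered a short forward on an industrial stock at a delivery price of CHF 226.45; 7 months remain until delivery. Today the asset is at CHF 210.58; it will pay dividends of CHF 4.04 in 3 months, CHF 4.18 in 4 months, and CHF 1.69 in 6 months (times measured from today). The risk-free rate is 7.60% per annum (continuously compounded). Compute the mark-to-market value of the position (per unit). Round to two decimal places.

CHF 15.72

PV(remaining dividends) I = 4.04·e^(−0.0760·3/12) + 4.18·e^(−0.0760·4/12) + 1.69·e^(−0.0760·6/12) = 9.6664
Current forward F = (S − I)·e^(rT) = (210.58 − 9.6664)·e^(0.0760·7/12) = 200.9136 × 1.045331 = 210.0212
Value (long) = (F − K)·e^(−rT) = (210.0212 − 226.45) × 0.956635 = -15.7164
Short position value = −(long value) = CHF 15.72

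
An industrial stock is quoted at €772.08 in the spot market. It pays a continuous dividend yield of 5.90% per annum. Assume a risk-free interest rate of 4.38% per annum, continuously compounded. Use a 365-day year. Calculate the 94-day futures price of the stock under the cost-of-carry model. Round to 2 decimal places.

€769.06

F = S·e^((r − q)T) = 772.08 · e^((0.0438 − 0.0590) × 94/365)
= 772.08 · e^-0.003915 = 772.08 × 0.996093
F = €769.06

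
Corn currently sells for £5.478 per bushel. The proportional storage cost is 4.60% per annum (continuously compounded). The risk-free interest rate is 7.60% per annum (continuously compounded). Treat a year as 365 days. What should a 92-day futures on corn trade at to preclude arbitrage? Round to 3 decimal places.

£5.649 per bushel

Net carry = r + u − y = 0.0760 + 0.0460 − 0.0000 = 0.1220
F = S·e^((r+u−y)T) = 5.478 · e^(0.1220 × 92/365) = 5.478 · e^0.030751
= 5.478 × 1.031229 = £5.649 per bushel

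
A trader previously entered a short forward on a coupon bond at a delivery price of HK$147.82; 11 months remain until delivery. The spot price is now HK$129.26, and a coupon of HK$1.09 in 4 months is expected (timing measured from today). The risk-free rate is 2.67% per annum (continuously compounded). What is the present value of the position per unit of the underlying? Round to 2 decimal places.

HK$16.07

PV(remaining coupons) I = 1.09·e^(−0.0267·4/12) = 1.0803
Current forward F = (S − I)·e^(rT) = (129.26 − 1.0803)·e^(0.0267·11/12) = 128.1797 × 1.024777 = 131.3556
Value (long) = (F − K)·e^(−rT) = (131.3556 − 147.82) × 0.975822 = -16.0663
Short position value = −(long value) = HK$16.07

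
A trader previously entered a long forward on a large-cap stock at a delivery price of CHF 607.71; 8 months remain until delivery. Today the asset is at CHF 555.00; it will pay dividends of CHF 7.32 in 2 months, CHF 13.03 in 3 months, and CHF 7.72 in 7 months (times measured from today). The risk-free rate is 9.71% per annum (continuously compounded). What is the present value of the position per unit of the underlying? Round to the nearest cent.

-CHF 41.83

PV(remaining dividends) I = 7.32·e^(−0.0971·2/12) + 13.03·e^(−0.0971·3/12) + 7.72·e^(−0.0971·7/12) = 27.2149
Current forward F = (S − I)·e^(rT) = (555.00 − 27.2149)·e^(0.0971·8/12) = 527.7851 × 1.066874 = 563.0802
Value (long) = (F − K)·e^(−rT) = (563.0802 − 607.71) × 0.937317 = -41.8323
Value = -CHF 41.83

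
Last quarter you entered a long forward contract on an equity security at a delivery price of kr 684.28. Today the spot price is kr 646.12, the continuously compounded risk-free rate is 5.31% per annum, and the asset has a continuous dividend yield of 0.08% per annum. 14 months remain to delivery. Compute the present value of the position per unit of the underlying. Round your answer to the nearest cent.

Current fair forward for the remaining 14 months: F = S·e^((r − q)·T), (r − q) = 0.0531 − 0.0008 = 0.0523
F = 646.12 · e^(0.0523 × 14/12) = 646.12 × 1.062917 = 686.7719
Value of long forward = (F − K)·e^(−rT) = (686.7719 − 684.28) · e^(−0.0531·14/12)
= 2.4919 × 0.939930 = 2.34

kr 2.34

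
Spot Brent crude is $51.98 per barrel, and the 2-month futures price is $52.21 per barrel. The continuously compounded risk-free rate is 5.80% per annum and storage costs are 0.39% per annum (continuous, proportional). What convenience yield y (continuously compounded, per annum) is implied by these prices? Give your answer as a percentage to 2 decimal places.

3.54%

F = S·e^((r+u−y)T) ⇒ (r+u−y) = ln(F/S)/T
ln(52.21/51.98) = 0.004415; /T ⇒ 0.026490
y = r + u − ln(F/S)/T = 0.0580 + 0.0039 − 0.026490 = 0.035410
y = 3.54%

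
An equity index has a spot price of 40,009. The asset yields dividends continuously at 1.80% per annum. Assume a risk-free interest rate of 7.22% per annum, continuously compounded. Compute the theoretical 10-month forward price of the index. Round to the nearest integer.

41,858

F = S·e^((r − q)T) = 40009 · e^((0.0722 − 0.0180) × 10/12)
= 40009 · e^0.045167 = 40009 × 1.046203
F = 41,858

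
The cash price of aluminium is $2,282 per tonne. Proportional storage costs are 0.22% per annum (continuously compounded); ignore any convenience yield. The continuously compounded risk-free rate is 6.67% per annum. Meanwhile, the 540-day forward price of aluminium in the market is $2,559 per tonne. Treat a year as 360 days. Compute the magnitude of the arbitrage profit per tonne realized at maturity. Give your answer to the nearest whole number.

Fair forward: F* = S·e^(carry·T), with carry = (r + u) = 0.0667 + 0.0022 = 0.0689
F* = 2282 · e^(0.0689 × 540/360) = 2282 · e^0.103350 = 2282 × 1.108879 = $2530.4619
Market $2559 > fair $2530.4619: forward overpriced → cash-and-carry (buy spot, short the forward).
At maturity, profit = |F_mkt − F*| = |2559 − 2530.4619| = $29 per tonne

$29 per tonne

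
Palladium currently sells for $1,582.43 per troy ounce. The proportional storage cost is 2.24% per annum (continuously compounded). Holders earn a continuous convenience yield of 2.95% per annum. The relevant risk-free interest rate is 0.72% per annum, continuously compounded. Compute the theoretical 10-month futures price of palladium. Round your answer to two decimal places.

$1,582.56 per troy ounce

Net carry = r + u − y = 0.0072 + 0.0224 − 0.0295 = 0.0001
F = S·e^((r+u−y)T) = 1582.43 · e^(0.0001 × 10/12) = 1582.43 · e^0.00008333
= 1582.43 × 1.00008333 = $1,582.56 per troy ounce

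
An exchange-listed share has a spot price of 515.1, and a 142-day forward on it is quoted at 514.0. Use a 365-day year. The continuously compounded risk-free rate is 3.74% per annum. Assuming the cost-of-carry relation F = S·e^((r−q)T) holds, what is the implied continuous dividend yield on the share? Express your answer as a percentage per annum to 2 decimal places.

4.29%

From F = S·e^((r−q)T): (r − q) = ln(F/S)/T
ln(514.0/515.1) = ln(0.997864) = -0.002138
(r − q) = -0.002138 / (142/365) = -0.005496
q = r − ln(F/S)/T = 0.0374 + 0.005496 = 0.042896
q = 4.29%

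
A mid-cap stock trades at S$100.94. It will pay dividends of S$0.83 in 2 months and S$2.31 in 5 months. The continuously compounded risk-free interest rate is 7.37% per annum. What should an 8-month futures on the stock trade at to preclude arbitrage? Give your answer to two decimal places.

S$102.81

PV(dividends) I = 0.83·e^(−0.0737·2/12) + 2.31·e^(−0.0737·5/12)
I = 0.8199 + 2.2401 = 3.0600
F = (S − I)·e^(rT) = (100.94 − 3.0600) · e^(0.0737·8/12)
= 97.8800 · e^0.049133 = 97.8800 × 1.050360 = S$102.81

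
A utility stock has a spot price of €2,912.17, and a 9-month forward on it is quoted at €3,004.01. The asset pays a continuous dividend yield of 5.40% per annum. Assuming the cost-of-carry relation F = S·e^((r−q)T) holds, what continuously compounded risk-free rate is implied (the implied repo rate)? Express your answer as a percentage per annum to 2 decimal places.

From F = S·e^((r−q)T): (r − q) = ln(F/S)/T
ln(3004.01/2912.17) = ln(1.031537) = 0.031050
(r − q) = 0.031050 / (9/12) = 0.041400
r = ln(F/S)/T + q = 0.041400 + 0.0540 = 0.095400
r = 9.54%

9.54%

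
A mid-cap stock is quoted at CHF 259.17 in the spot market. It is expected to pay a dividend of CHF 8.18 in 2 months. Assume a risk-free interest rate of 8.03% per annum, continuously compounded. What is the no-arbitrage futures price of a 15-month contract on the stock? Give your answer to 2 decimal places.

PV(dividends) I = 8.18·e^(−0.0803·2/12)
I = 8.0713
F = (S − I)·e^(rT) = (259.17 − 8.0713) · e^(0.0803·15/12)
= 251.0987 · e^0.100375 = 251.0987 × 1.105585 = CHF 277.61

CHF 277.61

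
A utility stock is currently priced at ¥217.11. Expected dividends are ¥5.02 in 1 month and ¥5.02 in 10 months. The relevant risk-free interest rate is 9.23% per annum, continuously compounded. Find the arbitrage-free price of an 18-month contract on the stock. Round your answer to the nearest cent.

¥238.29

PV(dividends) I = 5.02·e^(−0.0923·1/12) + 5.02·e^(−0.0923·10/12)
I = 4.9815 + 4.6484 = 9.6299
F = (S − I)·e^(rT) = (217.11 − 9.6299) · e^(0.0923·18/12)
= 207.4801 · e^0.138450 = 207.4801 × 1.148492 = ¥238.29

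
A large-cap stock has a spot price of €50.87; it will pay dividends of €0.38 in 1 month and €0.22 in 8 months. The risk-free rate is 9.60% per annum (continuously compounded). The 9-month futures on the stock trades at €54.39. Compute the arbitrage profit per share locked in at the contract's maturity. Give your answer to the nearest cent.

PV(dividends) I = 0.38·e^(−0.0960·1/12) + 0.22·e^(−0.0960·8/12) = 0.5833
Fair futures F* = (S − I)·e^(rT) = (50.87 − 0.5833)·e^0.072000 = 50.2867 × 1.074655 = 54.0409
Market €54.39 > fair 54.0409: forward overpriced → cash-and-carry (borrow at r, buy the stock and collect the dividends, short the forward).
Profit at T = |F_mkt − F*| = |54.39 − 54.0409| = €0.35 per share

€0.35 per share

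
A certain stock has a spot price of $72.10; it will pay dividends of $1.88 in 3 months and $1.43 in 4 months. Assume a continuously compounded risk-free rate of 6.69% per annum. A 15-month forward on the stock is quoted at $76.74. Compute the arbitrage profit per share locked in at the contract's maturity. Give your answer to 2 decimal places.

$1.88 per share

PV(dividends) I = 1.88·e^(−0.0669·3/12) + 1.43·e^(−0.0669·4/12) = 3.2473
Fair forward F* = (S − I)·e^(rT) = (72.10 − 3.2473)·e^0.083625 = 68.8527 × 1.087221 = 74.8581
Market $76.74 > fair 74.8581: forward overpriced → cash-and-carry (borrow at r, buy the stock and collect the dividends, short the forward).
Profit at T = |F_mkt − F*| = |76.74 − 74.8581| = $1.88 per share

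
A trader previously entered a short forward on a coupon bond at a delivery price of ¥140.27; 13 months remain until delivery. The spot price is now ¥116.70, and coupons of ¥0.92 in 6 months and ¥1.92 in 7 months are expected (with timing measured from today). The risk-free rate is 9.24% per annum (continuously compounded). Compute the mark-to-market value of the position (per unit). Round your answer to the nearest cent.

¥12.91

PV(remaining coupons) I = 0.92·e^(−0.0924·6/12) + 1.92·e^(−0.0924·7/12) = 2.6977
Current forward F = (S − I)·e^(rT) = (116.70 − 2.6977)·e^(0.0924·13/12) = 114.0023 × 1.105281 = 126.0046
Value (long) = (F − K)·e^(−rT) = (126.0046 − 140.27) × 0.904747 = -12.9066
Short position value = −(long value) = ¥12.91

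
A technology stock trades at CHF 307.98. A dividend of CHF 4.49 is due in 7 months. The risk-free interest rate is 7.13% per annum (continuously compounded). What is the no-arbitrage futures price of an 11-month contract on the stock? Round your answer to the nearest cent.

PV(dividends) I = 4.49·e^(−0.0713·7/12)
I = 4.3071
F = (S − I)·e^(rT) = (307.98 − 4.3071) · e^(0.0713·11/12)
= 303.6729 · e^0.065358 = 303.6729 × 1.067541 = CHF 324.18

CHF 324.18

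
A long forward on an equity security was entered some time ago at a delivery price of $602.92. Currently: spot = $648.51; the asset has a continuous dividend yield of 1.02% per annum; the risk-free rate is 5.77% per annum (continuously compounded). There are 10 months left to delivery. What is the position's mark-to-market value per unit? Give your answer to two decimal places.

$68.41

Current fair forward for the remaining 10 months: F = S·e^((r − q)·T), (r − q) = 0.0577 − 0.0102 = 0.0475
F = 648.51 · e^(0.0475 × 10/12) = 648.51 × 1.040377 = 674.6949
Value of long forward = (F − K)·e^(−rT) = (674.6949 − 602.92) · e^(−0.0577·10/12)
= 71.7749 × 0.953054 = 68.41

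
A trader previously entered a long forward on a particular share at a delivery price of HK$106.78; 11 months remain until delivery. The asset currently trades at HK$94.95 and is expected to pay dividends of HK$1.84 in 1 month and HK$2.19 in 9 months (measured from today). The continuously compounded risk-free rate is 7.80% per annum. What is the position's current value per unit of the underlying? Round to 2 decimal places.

PV(remaining dividends) I = 1.84·e^(−0.0780·1/12) + 2.19·e^(−0.0780·9/12) = 3.8936
Current forward F = (S − I)·e^(rT) = (94.95 − 3.8936)·e^(0.0780·11/12) = 91.0564 × 1.074118 = 97.8053
Value (long) = (F − K)·e^(−rT) = (97.8053 − 106.78) × 0.930996 = -8.3554
Value = -HK$8.36

-HK$8.36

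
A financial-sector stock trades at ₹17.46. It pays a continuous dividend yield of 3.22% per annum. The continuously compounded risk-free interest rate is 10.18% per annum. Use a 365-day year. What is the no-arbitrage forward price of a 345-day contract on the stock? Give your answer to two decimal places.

F = S·e^((r − q)T) = 17.46 · e^((0.1018 − 0.0322) × 345/365)
= 17.46 · e^0.065786 = 17.46 × 1.067998
F = ₹18.65

₹18.65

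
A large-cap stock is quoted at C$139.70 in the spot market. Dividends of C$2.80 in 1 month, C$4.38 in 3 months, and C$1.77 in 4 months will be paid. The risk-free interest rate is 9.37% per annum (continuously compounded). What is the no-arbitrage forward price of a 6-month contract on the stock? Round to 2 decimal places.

C$137.21

PV(dividends) I = 2.80·e^(−0.0937·1/12) + 4.38·e^(−0.0937·3/12) + 1.77·e^(−0.0937·4/12)
I = 2.7782 + 4.2786 + 1.7156 = 8.7724
F = (S − I)·e^(rT) = (139.70 − 8.7724) · e^(0.0937·6/12)
= 130.9276 · e^0.046850 = 130.9276 × 1.047965 = C$137.21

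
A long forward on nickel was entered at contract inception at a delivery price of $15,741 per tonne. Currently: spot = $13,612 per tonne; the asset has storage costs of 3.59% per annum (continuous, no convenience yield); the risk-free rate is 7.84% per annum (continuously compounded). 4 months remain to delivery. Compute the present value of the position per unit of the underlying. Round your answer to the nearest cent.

-$1559.10 per tonne

Current fair forward for the remaining 4 months: F = S·e^((r + u)·T), (r + u) = 0.0784 + 0.0359 = 0.1143
F = 13612 · e^(0.1143 × 4/12) = 13612 × 1.03883511 = 14140.6235
Value of long forward = (F − K)·e^(−rT) = (14140.6235 − 15741) · e^(−0.0784·4/12)
= -1600.3765 × 0.97420519 = -1559.10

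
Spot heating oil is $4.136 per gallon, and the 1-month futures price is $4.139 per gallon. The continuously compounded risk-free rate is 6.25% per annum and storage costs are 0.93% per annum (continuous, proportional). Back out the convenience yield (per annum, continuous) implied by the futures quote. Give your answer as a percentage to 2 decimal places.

F = S·e^((r+u−y)T) ⇒ (r+u−y) = ln(F/S)/T
ln(4.139/4.136) = 0.000725; /T ⇒ 0.008700
y = r + u − ln(F/S)/T = 0.0625 + 0.0093 − 0.008700 = 0.063100
y = 6.31%

6.31%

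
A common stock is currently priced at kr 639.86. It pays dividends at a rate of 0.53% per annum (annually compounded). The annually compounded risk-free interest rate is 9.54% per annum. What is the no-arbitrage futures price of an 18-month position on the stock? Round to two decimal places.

F = S · (1+r)^T / (1+q)^T
= 639.86 × 1.146461 / 1.007961 = 639.86 × 1.137406
F = kr 727.78

kr 727.78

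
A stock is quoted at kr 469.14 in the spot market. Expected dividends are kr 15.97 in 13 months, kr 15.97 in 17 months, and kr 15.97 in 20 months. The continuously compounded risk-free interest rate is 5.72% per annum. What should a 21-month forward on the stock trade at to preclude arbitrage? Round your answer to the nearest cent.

PV(dividends) I = 15.97·e^(−0.0572·13/12) + 15.97·e^(−0.0572·17/12) + 15.97·e^(−0.0572·20/12)
I = 15.0104 + 14.7269 + 14.5178 = 44.2551
F = (S − I)·e^(rT) = (469.14 − 44.2551) · e^(0.0572·21/12)
= 424.8849 · e^0.100100 = 424.8849 × 1.105281 = kr 469.62

kr 469.62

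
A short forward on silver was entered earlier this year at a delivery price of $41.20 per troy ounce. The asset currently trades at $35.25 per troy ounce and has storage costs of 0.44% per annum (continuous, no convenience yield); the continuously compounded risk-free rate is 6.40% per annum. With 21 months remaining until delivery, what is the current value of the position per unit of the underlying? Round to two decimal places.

Current fair forward for the remaining 21 months: F = S·e^((r + u)·T), (r + u) = 0.0640 + 0.0044 = 0.0684
F = 35.25 · e^(0.0684 × 21/12) = 35.25 × 1.127159 = 39.7324
Value of long forward = (F − K)·e^(−rT) = (39.7324 − 41.20) · e^(−0.0640·21/12)
= -1.4676 × 0.894044 = -1.31
Short position value = −(long value) = $1.31

$1.31 per troy ounce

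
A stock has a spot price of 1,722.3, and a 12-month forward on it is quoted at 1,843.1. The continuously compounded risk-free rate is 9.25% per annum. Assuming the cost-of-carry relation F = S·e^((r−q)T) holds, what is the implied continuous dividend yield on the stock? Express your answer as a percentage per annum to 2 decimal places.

From F = S·e^((r−q)T): (r − q) = ln(F/S)/T
ln(1843.1/1722.3) = ln(1.070139) = 0.067789
(r − q) = 0.067789 / (12/12) = 0.067789
q = r − ln(F/S)/T = 0.0925 − 0.067789 = 0.024711
q = 2.47%

2.47%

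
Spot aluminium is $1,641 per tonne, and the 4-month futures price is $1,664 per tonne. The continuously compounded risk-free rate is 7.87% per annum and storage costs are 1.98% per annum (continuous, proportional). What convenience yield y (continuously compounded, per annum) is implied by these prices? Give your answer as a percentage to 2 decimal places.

5.67%

F = S·e^((r+u−y)T) ⇒ (r+u−y) = ln(F/S)/T
ln(1664/1641) = 0.013919; /T ⇒ 0.041757
y = r + u − ln(F/S)/T = 0.0787 + 0.0198 − 0.041757 = 0.056743
y = 5.67%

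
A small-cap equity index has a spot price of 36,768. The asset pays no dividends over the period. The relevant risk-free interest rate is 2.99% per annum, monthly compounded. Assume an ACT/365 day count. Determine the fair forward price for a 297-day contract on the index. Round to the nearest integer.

F = S · (1+r/12)^(12T)
= 36768 × 1.024597
F = 37,672

37,672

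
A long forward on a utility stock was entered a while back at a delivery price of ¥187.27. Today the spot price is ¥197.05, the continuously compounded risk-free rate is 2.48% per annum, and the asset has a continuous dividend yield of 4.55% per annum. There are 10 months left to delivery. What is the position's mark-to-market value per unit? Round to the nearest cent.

Current fair forward for the remaining 10 months: F = S·e^((r − q)·T), (r − q) = 0.0248 − 0.0455 = -0.0207
F = 197.05 · e^(-0.0207 × 10/12) = 197.05 × 0.982898 = 193.6801
Value of long forward = (F − K)·e^(−rT) = (193.6801 − 187.27) · e^(−0.0248·10/12)
= 6.4101 × 0.979545 = 6.28

¥6.28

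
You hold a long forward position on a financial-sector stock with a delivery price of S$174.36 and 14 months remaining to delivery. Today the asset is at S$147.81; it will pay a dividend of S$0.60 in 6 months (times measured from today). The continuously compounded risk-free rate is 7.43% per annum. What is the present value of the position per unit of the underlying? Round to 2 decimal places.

-S$12.65

PV(remaining dividends) I = 0.60·e^(−0.0743·6/12) = 0.5781
Current forward F = (S − I)·e^(rT) = (147.81 − 0.5781)·e^(0.0743·14/12) = 147.2319 × 1.090551 = 160.5639
Value (long) = (F − K)·e^(−rT) = (160.5639 − 174.36) × 0.916967 = -12.6506
Value = -S$12.65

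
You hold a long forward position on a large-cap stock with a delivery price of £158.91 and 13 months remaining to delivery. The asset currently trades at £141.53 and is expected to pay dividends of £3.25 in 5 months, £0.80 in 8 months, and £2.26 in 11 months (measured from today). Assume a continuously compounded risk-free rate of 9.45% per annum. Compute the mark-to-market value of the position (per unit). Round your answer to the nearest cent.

-£7.86

PV(remaining dividends) I = 3.25·e^(−0.0945·5/12) + 0.80·e^(−0.0945·8/12) + 2.26·e^(−0.0945·11/12) = 5.9481
Current forward F = (S − I)·e^(rT) = (141.53 − 5.9481)·e^(0.0945·13/12) = 135.5819 × 1.107799 = 150.1975
Value (long) = (F − K)·e^(−rT) = (150.1975 − 158.91) × 0.902691 = -7.8647
Value = -£7.86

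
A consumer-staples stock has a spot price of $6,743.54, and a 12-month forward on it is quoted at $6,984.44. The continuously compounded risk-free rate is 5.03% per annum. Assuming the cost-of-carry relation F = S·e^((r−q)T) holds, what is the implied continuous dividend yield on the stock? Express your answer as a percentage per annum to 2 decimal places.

1.52%

From F = S·e^((r−q)T): (r − q) = ln(F/S)/T
ln(6984.44/6743.54) = ln(1.035723) = 0.035100
(r − q) = 0.035100 / (12/12) = 0.035100
q = r − ln(F/S)/T = 0.0503 − 0.035100 = 0.015200
q = 1.52%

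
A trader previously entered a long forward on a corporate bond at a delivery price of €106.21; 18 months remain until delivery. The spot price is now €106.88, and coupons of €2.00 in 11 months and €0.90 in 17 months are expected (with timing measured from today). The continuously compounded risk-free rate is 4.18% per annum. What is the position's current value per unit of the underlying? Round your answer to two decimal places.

PV(remaining coupons) I = 2.00·e^(−0.0418·11/12) + 0.90·e^(−0.0418·17/12) = 2.7731
Current forward F = (S − I)·e^(rT) = (106.88 − 2.7731)·e^(0.0418·18/12) = 104.1069 × 1.064707 = 110.8433
Value (long) = (F − K)·e^(−rT) = (110.8433 − 106.21) × 0.939225 = 4.3517
Value = €4.35

€4.35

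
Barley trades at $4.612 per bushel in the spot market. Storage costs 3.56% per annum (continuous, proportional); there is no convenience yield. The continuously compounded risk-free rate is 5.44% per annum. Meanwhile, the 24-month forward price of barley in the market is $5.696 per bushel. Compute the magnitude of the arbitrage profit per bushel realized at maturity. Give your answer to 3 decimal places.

Fair forward: F* = S·e^(carry·T), with carry = (r + u) = 0.0544 + 0.0356 = 0.0900
F* = 4.612 · e^(0.0900 × 24/12) = 4.612 · e^0.180000 = 4.612 × 1.197217 = $5.5216
Market $5.696 > fair $5.5216: forward overpriced → cash-and-carry (buy spot, short the forward).
At maturity, profit = |F_mkt − F*| = |5.696 − 5.5216| = $0.174 per bushel

$0.174 per bushel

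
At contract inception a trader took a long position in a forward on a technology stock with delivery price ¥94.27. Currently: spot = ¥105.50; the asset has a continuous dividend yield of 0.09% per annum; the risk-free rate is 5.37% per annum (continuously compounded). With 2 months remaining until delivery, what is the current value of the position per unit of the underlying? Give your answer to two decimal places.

Current fair forward for the remaining 2 months: F = S·e^((r − q)·T), (r − q) = 0.0537 − 0.0009 = 0.0528
F = 105.50 · e^(0.0528 × 2/12) = 105.50 × 1.008839 = 106.4325
Value of long forward = (F − K)·e^(−rT) = (106.4325 − 94.27) · e^(−0.0537·2/12)
= 12.1625 × 0.991090 = 12.05

¥12.05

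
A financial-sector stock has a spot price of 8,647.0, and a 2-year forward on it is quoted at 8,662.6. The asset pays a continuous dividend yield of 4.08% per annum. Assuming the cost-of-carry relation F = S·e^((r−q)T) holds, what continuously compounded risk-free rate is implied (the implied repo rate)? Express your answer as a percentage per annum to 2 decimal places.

From F = S·e^((r−q)T): (r − q) = ln(F/S)/T
ln(8662.6/8647.0) = ln(1.001804) = 0.001802
(r − q) = 0.001802 / (2) = 0.000901
r = ln(F/S)/T + q = 0.000901 + 0.0408 = 0.041701
r = 4.17%

4.17%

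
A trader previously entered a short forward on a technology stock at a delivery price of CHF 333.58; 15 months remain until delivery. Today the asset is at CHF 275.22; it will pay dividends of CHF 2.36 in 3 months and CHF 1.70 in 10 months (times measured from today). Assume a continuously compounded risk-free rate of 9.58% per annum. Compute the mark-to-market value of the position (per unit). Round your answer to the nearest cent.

CHF 24.59

PV(remaining dividends) I = 2.36·e^(−0.0958·3/12) + 1.70·e^(−0.0958·10/12) = 3.8737
Current forward F = (S − I)·e^(rT) = (275.22 − 3.8737)·e^(0.0958·15/12) = 271.3463 × 1.127215 = 305.8656
Value (long) = (F − K)·e^(−rT) = (305.8656 − 333.58) × 0.887142 = -24.5866
Short position value = −(long value) = CHF 24.59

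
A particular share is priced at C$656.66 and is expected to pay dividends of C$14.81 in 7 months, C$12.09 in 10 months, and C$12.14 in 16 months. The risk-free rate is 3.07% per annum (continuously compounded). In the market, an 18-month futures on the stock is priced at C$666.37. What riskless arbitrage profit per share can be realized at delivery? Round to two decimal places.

C$18.54 per share

PV(dividends) I = 14.81·e^(−0.0307·7/12) + 12.09·e^(−0.0307·10/12) + 12.14·e^(−0.0307·16/12) = 37.9849
Fair futures F* = (S − I)·e^(rT) = (656.66 − 37.9849)·e^0.046050 = 618.6751 × 1.047127 = 647.8314
Market C$666.37 > fair 647.8314: forward overpriced → cash-and-carry (borrow at r, buy the stock and collect the dividends, short the forward).
Profit at T = |F_mkt − F*| = |666.37 − 647.8314| = C$18.54 per share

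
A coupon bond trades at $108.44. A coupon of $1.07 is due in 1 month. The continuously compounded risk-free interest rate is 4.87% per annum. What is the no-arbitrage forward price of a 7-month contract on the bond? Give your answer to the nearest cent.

$110.47

PV(coupons) I = 1.07·e^(−0.0487·1/12)
I = 1.0657
F = (S − I)·e^(rT) = (108.44 − 1.0657) · e^(0.0487·7/12)
= 107.3743 · e^0.028408 = 107.3743 × 1.028815 = $110.47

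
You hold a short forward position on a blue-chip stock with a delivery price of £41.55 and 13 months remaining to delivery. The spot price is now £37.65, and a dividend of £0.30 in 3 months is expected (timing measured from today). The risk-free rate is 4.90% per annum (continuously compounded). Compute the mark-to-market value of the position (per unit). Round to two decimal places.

PV(remaining dividends) I = 0.30·e^(−0.0490·3/12) = 0.2963
Current forward F = (S − I)·e^(rT) = (37.65 − 0.2963)·e^(0.0490·13/12) = 37.3537 × 1.054518 = 39.3901
Value (long) = (F − K)·e^(−rT) = (39.3901 − 41.55) × 0.948301 = -2.0482
Short position value = −(long value) = £2.05

£2.05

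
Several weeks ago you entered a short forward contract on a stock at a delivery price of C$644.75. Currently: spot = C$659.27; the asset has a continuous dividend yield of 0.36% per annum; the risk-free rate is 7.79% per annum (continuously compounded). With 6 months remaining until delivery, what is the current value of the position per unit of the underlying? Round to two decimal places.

-C$37.96

Current fair forward for the remaining 6 months: F = S·e^((r − q)·T), (r − q) = 0.0779 − 0.0036 = 0.0743
F = 659.27 · e^(0.0743 × 6/12) = 659.27 × 1.037849 = 684.2227
Value of long forward = (F − K)·e^(−rT) = (684.2227 − 644.75) · e^(−0.0779·6/12)
= 39.4727 × 0.961799 = 37.96
Short position value = −(long value) = -C$37.96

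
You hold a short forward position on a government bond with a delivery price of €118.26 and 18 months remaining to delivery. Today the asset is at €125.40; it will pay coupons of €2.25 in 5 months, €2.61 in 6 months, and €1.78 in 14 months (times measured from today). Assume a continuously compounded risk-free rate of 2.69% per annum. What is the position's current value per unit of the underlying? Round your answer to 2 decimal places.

-€5.29

PV(remaining coupons) I = 2.25·e^(−0.0269·5/12) + 2.61·e^(−0.0269·6/12) + 1.78·e^(−0.0269·14/12) = 6.5251
Current forward F = (S − I)·e^(rT) = (125.40 − 6.5251)·e^(0.0269·18/12) = 118.8749 × 1.041175 = 123.7696
Value (long) = (F − K)·e^(−rT) = (123.7696 − 118.26) × 0.960453 = 5.2917
Short position value = −(long value) = -€5.29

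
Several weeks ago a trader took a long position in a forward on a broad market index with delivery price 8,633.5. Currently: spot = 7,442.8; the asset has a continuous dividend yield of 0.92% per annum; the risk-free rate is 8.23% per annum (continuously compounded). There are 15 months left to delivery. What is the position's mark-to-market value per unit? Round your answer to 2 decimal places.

-431.79

Current fair forward for the remaining 15 months: F = S·e^((r − q)·T), (r − q) = 0.0823 − 0.0092 = 0.0731
F = 7442.8 · e^(0.0731 × 15/12) = 7442.8 × 1.09567981 = 8154.9257
Value of long forward = (F − K)·e^(−rT) = (8154.9257 − 8633.5) · e^(−0.0823·15/12)
= -478.5743 × 0.90223975 = -431.79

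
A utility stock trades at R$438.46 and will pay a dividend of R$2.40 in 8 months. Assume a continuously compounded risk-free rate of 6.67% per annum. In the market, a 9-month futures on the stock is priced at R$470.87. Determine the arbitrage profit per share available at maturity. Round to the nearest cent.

R$12.33 per share

PV(dividends) I = 2.40·e^(−0.0667·8/12) = 2.2956
Fair futures F* = (S − I)·e^(rT) = (438.46 − 2.2956)·e^0.050025 = 436.1644 × 1.051297 = 458.5383
Market R$470.87 > fair 458.5383: forward overpriced → cash-and-carry (borrow at r, buy the stock and collect the dividends, short the forward).
Profit at T = |F_mkt − F*| = |470.87 − 458.5383| = R$12.33 per share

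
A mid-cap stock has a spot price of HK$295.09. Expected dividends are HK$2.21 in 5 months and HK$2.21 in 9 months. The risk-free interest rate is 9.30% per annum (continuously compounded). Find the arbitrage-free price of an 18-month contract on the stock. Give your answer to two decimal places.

HK$334.45

PV(dividends) I = 2.21·e^(−0.0930·5/12) + 2.21·e^(−0.0930·9/12)
I = 2.1260 + 2.0611 = 4.1871
F = (S − I)·e^(rT) = (295.09 − 4.1871) · e^(0.0930·18/12)
= 290.9029 · e^0.139500 = 290.9029 × 1.149699 = HK$334.45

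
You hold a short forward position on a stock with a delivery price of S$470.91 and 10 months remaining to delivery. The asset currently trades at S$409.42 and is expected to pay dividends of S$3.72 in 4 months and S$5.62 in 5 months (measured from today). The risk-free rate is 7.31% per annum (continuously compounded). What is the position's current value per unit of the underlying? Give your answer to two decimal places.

PV(remaining dividends) I = 3.72·e^(−0.0731·4/12) + 5.62·e^(−0.0731·5/12) = 9.0819
Current forward F = (S − I)·e^(rT) = (409.42 − 9.0819)·e^(0.0731·10/12) = 400.3381 × 1.062810 = 425.4833
Value (long) = (F − K)·e^(−rT) = (425.4833 − 470.91) × 0.940902 = -42.7421
Short position value = −(long value) = S$42.74

S$42.74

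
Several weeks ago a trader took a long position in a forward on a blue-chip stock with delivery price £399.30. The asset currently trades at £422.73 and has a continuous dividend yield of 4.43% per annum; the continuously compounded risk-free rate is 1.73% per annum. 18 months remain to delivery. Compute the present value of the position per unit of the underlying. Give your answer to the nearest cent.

Current fair forward for the remaining 18 months: F = S·e^((r − q)·T), (r − q) = 0.0173 − 0.0443 = -0.0270
F = 422.73 · e^(-0.0270 × 18/12) = 422.73 × 0.960309 = 405.9514
Value of long forward = (F − K)·e^(−rT) = (405.9514 − 399.30) · e^(−0.0173·18/12)
= 6.6514 × 0.974384 = 6.48

£6.48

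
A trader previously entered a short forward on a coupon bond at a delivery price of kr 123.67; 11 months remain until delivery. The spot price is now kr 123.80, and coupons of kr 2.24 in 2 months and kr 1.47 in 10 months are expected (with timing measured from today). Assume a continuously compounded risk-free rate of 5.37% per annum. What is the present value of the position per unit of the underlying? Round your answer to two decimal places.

PV(remaining coupons) I = 2.24·e^(−0.0537·2/12) + 1.47·e^(−0.0537·10/12) = 3.6257
Current forward F = (S − I)·e^(rT) = (123.80 − 3.6257)·e^(0.0537·11/12) = 120.1743 × 1.050457 = 126.2379
Value (long) = (F − K)·e^(−rT) = (126.2379 − 123.67) × 0.951967 = 2.4446
Short position value = −(long value) = -kr 2.44

-kr 2.44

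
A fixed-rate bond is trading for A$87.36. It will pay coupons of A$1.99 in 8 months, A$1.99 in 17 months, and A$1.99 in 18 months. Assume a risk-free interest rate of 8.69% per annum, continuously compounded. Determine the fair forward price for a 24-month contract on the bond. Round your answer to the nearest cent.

A$97.54

PV(coupons) I = 1.99·e^(−0.0869·8/12) + 1.99·e^(−0.0869·17/12) + 1.99·e^(−0.0869·18/12)
I = 1.8780 + 1.7595 + 1.7468 = 5.3843
F = (S − I)·e^(rT) = (87.36 − 5.3843) · e^(0.0869·24/12)
= 81.9757 · e^0.173800 = 81.9757 × 1.189818 = A$97.54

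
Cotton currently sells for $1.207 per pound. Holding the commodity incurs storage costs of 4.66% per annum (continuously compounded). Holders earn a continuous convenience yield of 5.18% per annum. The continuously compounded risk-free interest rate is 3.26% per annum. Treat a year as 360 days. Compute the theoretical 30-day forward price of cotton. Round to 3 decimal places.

Net carry = r + u − y = 0.0326 + 0.0466 − 0.0518 = 0.0274
F = S·e^((r+u−y)T) = 1.207 · e^(0.0274 × 30/360) = 1.207 · e^0.002283
= 1.207 × 1.002286 = $1.210 per pound

$1.210 per pound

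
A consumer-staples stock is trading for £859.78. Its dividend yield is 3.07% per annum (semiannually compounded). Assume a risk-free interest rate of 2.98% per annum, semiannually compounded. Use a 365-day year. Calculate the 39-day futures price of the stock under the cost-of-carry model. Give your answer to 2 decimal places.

F = S · (1+r/2)^(2T) / (1+q/2)^(2T)
= 859.78 × 1.003166 / 1.003261 = 859.78 × 0.999905
F = £859.70

£859.70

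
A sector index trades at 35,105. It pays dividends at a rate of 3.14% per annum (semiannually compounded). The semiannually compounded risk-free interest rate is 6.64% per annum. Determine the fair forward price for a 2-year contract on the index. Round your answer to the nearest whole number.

F = S · (1+r/2)^(2T) / (1+q/2)^(2T)
= 35105 × 1.139561 / 1.064294 = 35105 × 1.070720
F = 37,588

37,588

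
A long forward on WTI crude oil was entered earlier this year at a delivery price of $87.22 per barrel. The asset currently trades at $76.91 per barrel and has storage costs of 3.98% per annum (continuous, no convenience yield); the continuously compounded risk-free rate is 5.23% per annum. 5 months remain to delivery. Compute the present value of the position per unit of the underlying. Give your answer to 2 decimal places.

Current fair forward for the remaining 5 months: F = S·e^((r + u)·T), (r + u) = 0.0523 + 0.0398 = 0.0921
F = 76.91 · e^(0.0921 × 5/12) = 76.91 × 1.039121 = 79.9188
Value of long forward = (F − K)·e^(−rT) = (79.9188 − 87.22) · e^(−0.0523·5/12)
= -7.3012 × 0.978444 = -7.14

-$7.14 per barrel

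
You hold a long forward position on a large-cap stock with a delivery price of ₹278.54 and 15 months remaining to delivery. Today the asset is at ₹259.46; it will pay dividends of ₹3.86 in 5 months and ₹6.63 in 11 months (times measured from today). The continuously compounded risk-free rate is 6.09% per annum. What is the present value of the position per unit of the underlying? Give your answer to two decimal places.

-₹8.70

PV(remaining dividends) I = 3.86·e^(−0.0609·5/12) + 6.63·e^(−0.0609·11/12) = 10.0333
Current forward F = (S − I)·e^(rT) = (259.46 − 10.0333)·e^(0.0609·15/12) = 249.4267 × 1.079097 = 269.1556
Value (long) = (F − K)·e^(−rT) = (269.1556 − 278.54) × 0.926700 = -8.6965
Value = -₹8.70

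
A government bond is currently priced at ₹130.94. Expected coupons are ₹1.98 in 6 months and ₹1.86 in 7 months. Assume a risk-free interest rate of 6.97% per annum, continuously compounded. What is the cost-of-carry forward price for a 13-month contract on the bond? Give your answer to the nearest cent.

PV(coupons) I = 1.98·e^(−0.0697·6/12) + 1.86·e^(−0.0697·7/12)
I = 1.9122 + 1.7859 = 3.6981
F = (S − I)·e^(rT) = (130.94 − 3.6981) · e^(0.0697·13/12)
= 127.2419 · e^0.075508 = 127.2419 × 1.078432 = ₹137.22

₹137.22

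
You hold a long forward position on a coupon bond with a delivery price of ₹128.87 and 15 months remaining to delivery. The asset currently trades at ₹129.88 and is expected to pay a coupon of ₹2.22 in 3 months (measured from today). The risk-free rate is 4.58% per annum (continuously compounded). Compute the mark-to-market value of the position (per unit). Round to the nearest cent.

PV(remaining coupons) I = 2.22·e^(−0.0458·3/12) = 2.1947
Current forward F = (S − I)·e^(rT) = (129.88 − 2.1947)·e^(0.0458·15/12) = 127.6853 × 1.058921 = 135.2086
Value (long) = (F − K)·e^(−rT) = (135.2086 − 128.87) × 0.944358 = 5.9859
Value = ₹5.99

₹5.99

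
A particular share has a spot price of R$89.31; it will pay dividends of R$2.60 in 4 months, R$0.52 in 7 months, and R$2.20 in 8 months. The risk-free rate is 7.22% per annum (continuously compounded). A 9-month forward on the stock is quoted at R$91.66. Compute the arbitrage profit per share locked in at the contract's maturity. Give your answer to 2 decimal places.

R$2.80 per share

PV(dividends) I = 2.60·e^(−0.0722·4/12) + 0.52·e^(−0.0722·7/12) + 2.20·e^(−0.0722·8/12) = 5.1333
Fair forward F* = (S − I)·e^(rT) = (89.31 − 5.1333)·e^0.054150 = 84.1767 × 1.055643 = 88.8605
Market R$91.66 > fair 88.8605: forward overpriced → cash-and-carry (borrow at r, buy the stock and collect the dividends, short the forward).
Profit at T = |F_mkt − F*| = |91.66 − 88.8605| = R$2.80 per share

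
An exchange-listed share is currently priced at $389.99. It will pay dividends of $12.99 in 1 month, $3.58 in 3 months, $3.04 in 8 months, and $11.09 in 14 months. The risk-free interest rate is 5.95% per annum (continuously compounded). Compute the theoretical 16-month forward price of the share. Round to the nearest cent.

$390.01

PV(dividends) I = 12.99·e^(−0.0595·1/12) + 3.58·e^(−0.0595·3/12) + 3.04·e^(−0.0595·8/12) + 11.09·e^(−0.0595·14/12)
I = 12.9258 + 3.5271 + 2.9218 + 10.3463 = 29.7210
F = (S − I)·e^(rT) = (389.99 − 29.7210) · e^(0.0595·16/12)
= 360.2690 · e^0.079333 = 360.2690 × 1.082565 = $390.01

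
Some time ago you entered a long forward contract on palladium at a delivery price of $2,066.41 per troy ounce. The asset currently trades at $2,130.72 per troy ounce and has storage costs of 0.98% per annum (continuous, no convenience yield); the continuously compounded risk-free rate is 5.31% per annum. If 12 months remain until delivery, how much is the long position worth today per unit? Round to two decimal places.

Current fair forward for the remaining 12 months: F = S·e^((r + u)·T), (r + u) = 0.0531 + 0.0098 = 0.0629
F = 2130.72 · e^(0.0629 × 12/12) = 2130.72 × 1.06492034 = 2269.0471
Value of long forward = (F − K)·e^(−rT) = (2269.0471 − 2066.41) · e^(−0.0531·12/12)
= 202.6371 × 0.94828518 = 192.16

$192.16 per troy ounce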